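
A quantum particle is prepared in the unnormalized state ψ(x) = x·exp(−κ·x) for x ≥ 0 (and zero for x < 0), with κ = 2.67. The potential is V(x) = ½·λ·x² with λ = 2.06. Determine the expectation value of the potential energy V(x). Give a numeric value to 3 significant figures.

0.433

⟨V⟩ = ∫ V(x)·|ψ|² dx / ∫|ψ|² dx.
Every integrand reduces to terms xʲ·e^(−2κx) on [0, ∞); use ∫₀^∞ xʲ·e^(−2κx) dx = j!/(2κ)^(j+1).
State is unnormalized: ∫|ψ|² dx = 0.013134, and ∫ψ*·V(x)·ψ dx = 0.0056930, so ⟨V⟩ = 0.0056930 / 0.013134.
⟨V⟩ = 0.43345.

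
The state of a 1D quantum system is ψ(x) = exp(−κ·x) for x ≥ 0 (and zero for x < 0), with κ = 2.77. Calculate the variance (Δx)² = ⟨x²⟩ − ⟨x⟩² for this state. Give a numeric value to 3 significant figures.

Compute ⟨x⟩ and ⟨x²⟩ separately, then (Δx)² = ⟨x²⟩ − ⟨x⟩².
Every integrand reduces to terms xʲ·e^(−2κx) on [0, ∞); use ∫₀^∞ xʲ·e^(−2κx) dx = j!/(2κ)^(j+1).
Normalization: ∫|ψ|² dx = 0.18051.
⟨x⟩ = 0.18051 and ⟨x²⟩ = 0.065164.
(Δx)² = 0.065164 − (0.18051)² = 0.032582.

0.0326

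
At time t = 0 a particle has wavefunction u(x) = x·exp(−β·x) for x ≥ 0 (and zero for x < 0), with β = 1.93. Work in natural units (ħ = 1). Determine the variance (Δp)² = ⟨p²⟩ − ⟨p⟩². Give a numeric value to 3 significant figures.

Compute ⟨p⟩ and ⟨p²⟩ separately; (Δp)² = ⟨p²⟩ − ⟨p⟩².
Differentiate x·exp(−β·x) with the product rule; every integrand then reduces to terms xʲ·e^(−2βx) on [0, ∞), with ∫₀^∞ xʲ·e^(−2βx) dx = j!/(2β)^(j+1).
Normalization: ∫|u|² dx = 0.034775.
⟨p⟩ = 0.0000 and ⟨p²⟩ = 3.7249.
(Δp)² = 3.7249 − (0.0000)² = 3.7249.

3.72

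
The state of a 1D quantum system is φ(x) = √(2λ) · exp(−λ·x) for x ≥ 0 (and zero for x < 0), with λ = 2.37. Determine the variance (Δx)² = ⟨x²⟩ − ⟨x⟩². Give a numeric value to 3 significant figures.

0.0445

Compute ⟨x⟩ and ⟨x²⟩ separately, then (Δx)² = ⟨x²⟩ − ⟨x⟩².
Every integrand reduces to terms xʲ·e^(−2λx) on [0, ∞); use ∫₀^∞ xʲ·e^(−2λx) dx = j!/(2λ)^(j+1).
⟨x⟩ = 0.21097 and ⟨x²⟩ = 0.089017.
(Δx)² = 0.089017 − (0.21097)² = 0.044509.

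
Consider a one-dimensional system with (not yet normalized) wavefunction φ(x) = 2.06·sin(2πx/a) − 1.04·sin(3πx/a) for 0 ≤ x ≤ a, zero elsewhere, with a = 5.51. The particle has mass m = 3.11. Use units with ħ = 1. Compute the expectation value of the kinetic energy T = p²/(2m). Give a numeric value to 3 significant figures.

T = −(ħ²/2m) d²/dx², so ⟨T⟩ = −(ħ²/2m) ∫ φ*·φ'' dx / ∫|φ|² dx; with m = 3.11.
d²/dx² sin(jπx/a) = −(jπ/a)²·sin(jπx/a); on 0 ≤ x ≤ a, ∫sin²(jπx/a) dx = a/2 and ∫sin(jπx/a)·sin(lπx/a) dx = 0 for j ≠ l, so only diagonal terms survive in ∫|φ|² and ∫φ·φ″; ∫φ·φ′ dx = [φ²/2] between the walls = 0.
State is unnormalized: ∫|φ|² dx = 14.671, and ∫φ*·(−ħ²/2m · φ'') dx = 3.8458, so ⟨T⟩ = 3.8458 / 14.671.
⟨T⟩ = 0.26213.

0.262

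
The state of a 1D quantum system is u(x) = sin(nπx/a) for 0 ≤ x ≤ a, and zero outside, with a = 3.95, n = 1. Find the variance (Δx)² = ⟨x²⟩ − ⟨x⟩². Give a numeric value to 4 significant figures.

0.5098

Compute ⟨x⟩ and ⟨x²⟩ separately, then (Δx)² = ⟨x²⟩ − ⟨x⟩².
With sin²θ = (1 − cos2θ)/2 on 0 ≤ x ≤ a: ∫sin²(nπx/a) dx = a/2, ∫x·sin²(nπx/a) dx = a²/4, ∫x²·sin²(nπx/a) dx = a³·(1/6 − 1/(4n²π²)); higher powers xᵏ the same way, integrating xᵏ·cos(2nπx/a) by parts.
Normalization: ∫|u|² dx = 1.9750.
⟨x⟩ = 1.9750 and ⟨x²⟩ = 4.4104.
(Δx)² = 4.4104 − (1.9750)² = 0.50978.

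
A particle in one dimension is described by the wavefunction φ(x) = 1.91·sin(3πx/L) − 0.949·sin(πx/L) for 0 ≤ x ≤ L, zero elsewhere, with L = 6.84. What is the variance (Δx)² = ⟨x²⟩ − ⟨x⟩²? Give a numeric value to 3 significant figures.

1.80

Compute ⟨x⟩ and ⟨x²⟩ separately, then (Δx)² = ⟨x²⟩ − ⟨x⟩².
On 0 ≤ x ≤ L (j ≠ l): ∫sin²(jπx/L) dx = L/2, ∫sin(jπx/L)·sin(lπx/L) dx = 0; diagonal moments ∫x·sin²(jπx/L) dx = L²/4, ∫x²·sin²(jπx/L) dx = L³·(1/6 − 1/(4j²π²)); cross terms ∫x·sin(jπx/L)·sin(lπx/L) dx = 0 for j + l even and −4jlL²/(π²(j² − l²)²) for j + l odd, ∫x²·sin(jπx/L)·sin(lπx/L) dx = (−1)^(j+l)·4jlL³/(π²(j² − l²)²); higher powers the same way via product-to-sum and parts.
Normalization: ∫|φ|² dx = 15.557.
⟨x⟩ = 3.4200 and ⟨x²⟩ = 13.498.
(Δx)² = 13.498 − (3.4200)² = 1.8016.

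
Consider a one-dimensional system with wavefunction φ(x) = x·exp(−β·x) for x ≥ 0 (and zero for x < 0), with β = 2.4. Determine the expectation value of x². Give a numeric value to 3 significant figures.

0.521

⟨x²⟩ = ∫ x²·|φ|² dx / ∫|φ|² dx (integrals over the domain).
Every integrand reduces to terms xʲ·e^(−2βx) on [0, ∞); use ∫₀^∞ xʲ·e^(−2βx) dx = j!/(2β)^(j+1).
State is unnormalized: ∫|φ|² dx = 0.018084, and ∫φ*·x²·φ dx = 0.0094190, so ⟨x²⟩ = 0.0094190 / 0.018084.
⟨x²⟩ = 0.52083.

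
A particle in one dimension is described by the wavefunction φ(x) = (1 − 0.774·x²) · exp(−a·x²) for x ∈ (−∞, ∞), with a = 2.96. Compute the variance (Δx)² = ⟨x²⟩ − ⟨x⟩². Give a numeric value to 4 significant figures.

Compute ⟨x⟩ and ⟨x²⟩ separately, then (Δx)² = ⟨x²⟩ − ⟨x⟩².
Expand each integrand as polynomial × e^(−2ax²) and use ∫x^(2j)·e^(−2ax²) dx = (2j−1)!!/(4a)^j · √(π/(2a)), odd powers → 0; here √(π/(2a)) = 0.72847.
Normalization: ∫|φ|² dx = 0.64257.
⟨x⟩ = 0.0000 and ⟨x²⟩ = 0.064332.
(Δx)² = 0.064332 − (0.0000)² = 0.064332.

0.06433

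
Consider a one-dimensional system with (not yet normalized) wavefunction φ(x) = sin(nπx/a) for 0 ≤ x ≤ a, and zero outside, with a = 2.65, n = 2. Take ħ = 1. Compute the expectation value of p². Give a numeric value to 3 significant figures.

5.62

p² φ = −ħ² d²φ/dx²; ⟨p²⟩ = −ħ² ∫ φ*·φ'' dx / ∫|φ|² dx.
d/dx sin(nπx/a) = (nπ/a)·cos(nπx/a) and d²/dx² sin(nπx/a) = −(nπ/a)²·sin(nπx/a); on 0 ≤ x ≤ a, ∫sin²(nπx/a) dx = a/2 and ∫sin(nπx/a)·cos(nπx/a) dx = 0.
State is unnormalized: ∫|φ|² dx = 1.3250, and ∫φ*·(−ħ² φ'') dx = 7.4488, so ⟨p²⟩ = 7.4488 / 1.3250.
⟨p²⟩ = 5.6217.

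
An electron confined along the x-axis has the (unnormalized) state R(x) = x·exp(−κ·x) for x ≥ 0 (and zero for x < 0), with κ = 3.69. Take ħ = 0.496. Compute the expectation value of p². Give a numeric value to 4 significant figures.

3.350

p² R = −ħ² d²R/dx²; ⟨p²⟩ = −ħ² ∫ R*·R'' dx / ∫|R|² dx.
Differentiate x·exp(−κ·x) with the product rule; every integrand then reduces to terms xʲ·e^(−2κx) on [0, ∞), with ∫₀^∞ xʲ·e^(−2κx) dx = j!/(2κ)^(j+1).
State is unnormalized: ∫|R|² dx = 0.0049758, and ∫R*·(−ħ² R'') dx = 0.016668, so ⟨p²⟩ = 0.016668 / 0.0049758.
⟨p²⟩ = 3.3498.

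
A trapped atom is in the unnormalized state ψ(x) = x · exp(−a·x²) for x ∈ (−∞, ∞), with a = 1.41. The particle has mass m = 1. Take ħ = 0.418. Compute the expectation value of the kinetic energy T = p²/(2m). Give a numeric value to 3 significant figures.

T = −(ħ²/2m) d²/dx², so ⟨T⟩ = −(ħ²/2m) ∫ ψ*·ψ'' dx / ∫|ψ|² dx; with m = 1.
Expand each integrand as polynomial × e^(−2ax²) and use ∫x^(2j)·e^(−2ax²) dx = (2j−1)!!/(4a)^j · √(π/(2a)), odd powers → 0; here √(π/(2a)) = 1.0555. Differentiate with the product rule, d/dx e^(−ax²) = −2ax·e^(−ax²).
State is unnormalized: ∫|ψ|² dx = 0.18714, and ∫ψ*·(−ħ²/2m · ψ'') dx = 0.069157, so ⟨T⟩ = 0.069157 / 0.18714.
⟨T⟩ = 0.36954.

0.370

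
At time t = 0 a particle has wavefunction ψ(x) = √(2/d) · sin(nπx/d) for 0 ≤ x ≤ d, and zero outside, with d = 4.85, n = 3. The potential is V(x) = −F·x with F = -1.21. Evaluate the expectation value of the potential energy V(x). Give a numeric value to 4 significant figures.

2.934

⟨V⟩ = ∫ V(x)·|ψ|² dx.
With sin²θ = (1 − cos2θ)/2 on 0 ≤ x ≤ d: ∫sin²(nπx/d) dx = d/2, ∫x·sin²(nπx/d) dx = d²/4, ∫x²·sin²(nπx/d) dx = d³·(1/6 − 1/(4n²π²)); higher powers xᵏ the same way, integrating xᵏ·cos(2nπx/d) by parts.
⟨V⟩ = 2.9343.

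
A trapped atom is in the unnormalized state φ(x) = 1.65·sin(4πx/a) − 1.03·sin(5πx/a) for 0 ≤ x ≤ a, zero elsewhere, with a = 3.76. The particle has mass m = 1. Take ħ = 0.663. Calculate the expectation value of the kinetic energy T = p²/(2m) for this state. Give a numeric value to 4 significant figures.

T = −(ħ²/2m) d²/dx², so ⟨T⟩ = −(ħ²/2m) ∫ φ*·φ'' dx / ∫|φ|² dx; with m = 1.
d²/dx² sin(jπx/a) = −(jπ/a)²·sin(jπx/a); on 0 ≤ x ≤ a, ∫sin²(jπx/a) dx = a/2 and ∫sin(jπx/a)·sin(lπx/a) dx = 0 for j ≠ l, so only diagonal terms survive in ∫|φ|² and ∫φ·φ″; ∫φ·φ′ dx = [φ²/2] between the walls = 0.
State is unnormalized: ∫|φ|² dx = 7.1128, and ∫φ*·(−ħ²/2m · φ'') dx = 20.216, so ⟨T⟩ = 20.216 / 7.1128.
⟨T⟩ = 2.8422.

2.842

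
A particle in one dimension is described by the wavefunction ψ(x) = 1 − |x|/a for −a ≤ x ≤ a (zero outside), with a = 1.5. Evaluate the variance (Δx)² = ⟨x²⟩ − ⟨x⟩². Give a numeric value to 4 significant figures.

0.2250

Compute ⟨x⟩ and ⟨x²⟩ separately, then (Δx)² = ⟨x²⟩ − ⟨x⟩².
ψ is even, so ∫ over [−a, a] = 2∫₀ᵃ with ψ = 1 − x/a there: ∫₀ᵃ (1 − x/a)² dx = a/3, ∫₀ᵃ x²(1 − x/a)² dx = a³/30, ∫₀ᵃ x⁴(1 − x/a)² dx = a⁵/105.
Normalization: ∫|ψ|² dx = 1.0000.
⟨x⟩ = 0.0000 and ⟨x²⟩ = 0.22500.
(Δx)² = 0.22500 − (0.0000)² = 0.22500.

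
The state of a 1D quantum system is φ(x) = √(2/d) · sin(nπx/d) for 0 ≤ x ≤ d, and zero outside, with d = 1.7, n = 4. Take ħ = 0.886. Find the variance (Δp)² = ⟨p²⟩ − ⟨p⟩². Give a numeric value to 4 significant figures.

42.89

Compute ⟨p⟩ and ⟨p²⟩ separately; (Δp)² = ⟨p²⟩ − ⟨p⟩².
d/dx sin(nπx/d) = (nπ/d)·cos(nπx/d) and d²/dx² sin(nπx/d) = −(nπ/d)²·sin(nπx/d); on 0 ≤ x ≤ d, ∫sin²(nπx/d) dx = d/2 and ∫sin(nπx/d)·cos(nπx/d) dx = 0.
⟨p⟩ = 0.0000 and ⟨p²⟩ = 42.893.
(Δp)² = 42.893 − (0.0000)² = 42.893.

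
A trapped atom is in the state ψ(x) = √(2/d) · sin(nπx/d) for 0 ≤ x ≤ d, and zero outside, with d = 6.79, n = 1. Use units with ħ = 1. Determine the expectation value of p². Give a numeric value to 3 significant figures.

p² ψ = −ħ² d²ψ/dx²; ⟨p²⟩ = −ħ² ∫ ψ*·ψ'' dx.
d/dx sin(nπx/d) = (nπ/d)·cos(nπx/d) and d²/dx² sin(nπx/d) = −(nπ/d)²·sin(nπx/d); on 0 ≤ x ≤ d, ∫sin²(nπx/d) dx = d/2 and ∫sin(nπx/d)·cos(nπx/d) dx = 0.
⟨p²⟩ = 0.21407.

0.214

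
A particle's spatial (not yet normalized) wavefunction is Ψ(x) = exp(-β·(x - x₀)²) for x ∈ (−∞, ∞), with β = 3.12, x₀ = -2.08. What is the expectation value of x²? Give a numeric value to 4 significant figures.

4.407

⟨x²⟩ = ∫ x²·|Ψ|² dx / ∫|Ψ|² dx (integrals over the domain).
Gaussian moments (u = x − x₀): ∫u^(2j)·e^(−2βu²) du = (2j−1)!!/(4β)^j · √(π/(2β)), odd powers integrate to 0; here √(π/(2β)) = 0.70955.
State is unnormalized: ∫|Ψ|² dx = 0.70955, and ∫Ψ*·x²·Ψ dx = 3.1266, so ⟨x²⟩ = 3.1266 / 0.70955.
⟨x²⟩ = 4.4065.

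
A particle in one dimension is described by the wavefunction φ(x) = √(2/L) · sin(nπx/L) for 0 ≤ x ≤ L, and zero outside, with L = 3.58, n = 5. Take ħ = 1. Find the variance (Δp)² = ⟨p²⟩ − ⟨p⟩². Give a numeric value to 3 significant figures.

Compute ⟨p⟩ and ⟨p²⟩ separately; (Δp)² = ⟨p²⟩ − ⟨p⟩².
d/dx sin(nπx/L) = (nπ/L)·cos(nπx/L) and d²/dx² sin(nπx/L) = −(nπ/L)²·sin(nπx/L); on 0 ≤ x ≤ L, ∫sin²(nπx/L) dx = L/2 and ∫sin(nπx/L)·cos(nπx/L) dx = 0.
⟨p⟩ = 0.0000 and ⟨p²⟩ = 19.252.
(Δp)² = 19.252 − (0.0000)² = 19.252.

19.3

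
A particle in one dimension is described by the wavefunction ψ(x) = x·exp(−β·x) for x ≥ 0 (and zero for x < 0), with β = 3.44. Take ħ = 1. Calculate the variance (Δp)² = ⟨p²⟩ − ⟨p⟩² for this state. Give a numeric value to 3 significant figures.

Compute ⟨p⟩ and ⟨p²⟩ separately; (Δp)² = ⟨p²⟩ − ⟨p⟩².
Differentiate x·exp(−β·x) with the product rule; every integrand then reduces to terms xʲ·e^(−2βx) on [0, ∞), with ∫₀^∞ xʲ·e^(−2βx) dx = j!/(2β)^(j+1).
Normalization: ∫|ψ|² dx = 0.0061414.
⟨p⟩ = 0.0000 and ⟨p²⟩ = 11.834.
(Δp)² = 11.834 − (0.0000)² = 11.834.

11.8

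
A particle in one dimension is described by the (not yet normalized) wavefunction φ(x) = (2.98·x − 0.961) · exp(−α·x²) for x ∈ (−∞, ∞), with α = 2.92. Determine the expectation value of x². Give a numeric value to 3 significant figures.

⟨x²⟩ = ∫ x²·|φ|² dx / ∫|φ|² dx (integrals over the domain).
Expand each integrand as polynomial × e^(−2αx²) and use ∫x^(2j)·e^(−2αx²) dx = (2j−1)!!/(4α)^j · √(π/(2α)), odd powers → 0; here √(π/(2α)) = 0.73345.
State is unnormalized: ∫|φ|² dx = 1.2350, and ∫φ*·x²·φ dx = 0.20122, so ⟨x²⟩ = 0.20122 / 1.2350.
⟨x²⟩ = 0.16293.

0.163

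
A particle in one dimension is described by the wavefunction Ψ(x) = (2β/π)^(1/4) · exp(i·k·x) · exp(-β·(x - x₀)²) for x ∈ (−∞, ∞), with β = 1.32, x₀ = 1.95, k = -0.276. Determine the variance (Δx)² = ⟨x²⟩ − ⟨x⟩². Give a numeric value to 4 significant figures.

Compute ⟨x⟩ and ⟨x²⟩ separately, then (Δx)² = ⟨x²⟩ − ⟨x⟩².
Gaussian moments (u = x − x₀): ∫u^(2j)·e^(−2βu²) du = (2j−1)!!/(4β)^j · √(π/(2β)), odd powers integrate to 0; here √(π/(2β)) = 1.0909.
⟨x⟩ = 1.9500 and ⟨x²⟩ = 3.9919.
(Δx)² = 3.9919 − (1.9500)² = 0.18939.

0.1894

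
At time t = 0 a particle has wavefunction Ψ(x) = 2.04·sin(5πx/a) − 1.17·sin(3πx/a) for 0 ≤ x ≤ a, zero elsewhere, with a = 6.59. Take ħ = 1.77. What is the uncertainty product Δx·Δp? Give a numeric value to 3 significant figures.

Δx = √(⟨x²⟩−⟨x⟩²), Δp = √(⟨p²⟩−⟨p⟩²).
On 0 ≤ x ≤ a (j ≠ l): ∫sin²(jπx/a) dx = a/2, ∫sin(jπx/a)·sin(lπx/a) dx = 0; diagonal moments ∫x·sin²(jπx/a) dx = a²/4, ∫x²·sin²(jπx/a) dx = a³·(1/6 − 1/(4j²π²)); cross terms ∫x·sin(jπx/a)·sin(lπx/a) dx = 0 for j + l even and −4jla²/(π²(j² − l²)²) for j + l odd, ∫x²·sin(jπx/a)·sin(lπx/a) dx = (−1)^(j+l)·4jla³/(π²(j² − l²)²); higher powers the same way via product-to-sum and parts. d²/dx² sin(jπx/a) = −(jπ/a)²·sin(jπx/a); on 0 ≤ x ≤ a, ∫sin²(jπx/a) dx = a/2 and ∫sin(jπx/a)·sin(lπx/a) dx = 0 for j ≠ l, so only diagonal terms survive in ∫|Ψ|² and ∫Ψ·Ψ″; ∫Ψ·Ψ′ dx = [Ψ²/2] between the walls = 0.
Normalization: ∫|Ψ|² dx = 18.223.
⟨x⟩ = 3.2950, ⟨x²⟩ = 12.569 ⇒ Δx = 1.3084.
⟨p⟩ = 0.0000, ⟨p²⟩ = 14.980 ⇒ Δp = 3.8704.
Δx·Δp = 5.0641.

5.06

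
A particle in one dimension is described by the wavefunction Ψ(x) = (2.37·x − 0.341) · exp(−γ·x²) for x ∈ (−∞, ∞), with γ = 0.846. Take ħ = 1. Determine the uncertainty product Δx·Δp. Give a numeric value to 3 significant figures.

1.37

Δx = √(⟨x²⟩−⟨x⟩²), Δp = √(⟨p²⟩−⟨p⟩²).
Expand each integrand as polynomial × e^(−2γx²) and use ∫x^(2j)·e^(−2γx²) dx = (2j−1)!!/(4γ)^j · √(π/(2γ)), odd powers → 0; here √(π/(2γ)) = 1.3626. Differentiate with the product rule, d/dx e^(−γx²) = −2γx·e^(−γx²).
Normalization: ∫|Ψ|² dx = 2.4202.
⟨x⟩ = -0.26892, ⟨x²⟩ = 0.84783 ⇒ Δx = 0.88063.
⟨p⟩ = 0.0000, ⟨p²⟩ = 2.4272 ⇒ Δp = 1.5580.
Δx·Δp = 1.3720.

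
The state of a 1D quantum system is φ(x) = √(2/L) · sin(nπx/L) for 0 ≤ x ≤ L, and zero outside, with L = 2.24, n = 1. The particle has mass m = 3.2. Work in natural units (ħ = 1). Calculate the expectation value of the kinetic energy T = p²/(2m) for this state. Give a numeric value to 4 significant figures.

0.3073

T = −(ħ²/2m) d²/dx², so ⟨T⟩ = −(ħ²/2m) ∫ φ*·φ'' dx; with m = 3.2.
d/dx sin(nπx/L) = (nπ/L)·cos(nπx/L) and d²/dx² sin(nπx/L) = −(nπ/L)²·sin(nπx/L); on 0 ≤ x ≤ L, ∫sin²(nπx/L) dx = L/2 and ∫sin(nπx/L)·cos(nπx/L) dx = 0.
⟨T⟩ = 0.30734.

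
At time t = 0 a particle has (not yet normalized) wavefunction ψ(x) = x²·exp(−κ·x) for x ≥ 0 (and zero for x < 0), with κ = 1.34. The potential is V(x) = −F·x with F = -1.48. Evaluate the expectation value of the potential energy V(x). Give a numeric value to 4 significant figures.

⟨V⟩ = ∫ V(x)·|ψ|² dx / ∫|ψ|² dx.
Every integrand reduces to terms xʲ·e^(−2κx) on [0, ∞); use ∫₀^∞ xʲ·e^(−2κx) dx = j!/(2κ)^(j+1).
State is unnormalized: ∫|ψ|² dx = 0.17360, and ∫ψ*·V(x)·ψ dx = 0.47933, so ⟨V⟩ = 0.47933 / 0.17360.
⟨V⟩ = 2.7612.

2.761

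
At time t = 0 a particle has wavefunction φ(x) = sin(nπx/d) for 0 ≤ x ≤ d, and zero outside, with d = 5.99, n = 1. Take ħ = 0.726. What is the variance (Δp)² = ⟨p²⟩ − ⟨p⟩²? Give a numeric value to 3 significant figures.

0.145

Compute ⟨p⟩ and ⟨p²⟩ separately; (Δp)² = ⟨p²⟩ − ⟨p⟩².
d/dx sin(nπx/d) = (nπ/d)·cos(nπx/d) and d²/dx² sin(nπx/d) = −(nπ/d)²·sin(nπx/d); on 0 ≤ x ≤ d, ∫sin²(nπx/d) dx = d/2 and ∫sin(nπx/d)·cos(nπx/d) dx = 0.
Normalization: ∫|φ|² dx = 2.9950.
⟨p⟩ = 0.0000 and ⟨p²⟩ = 0.14498.
(Δp)² = 0.14498 − (0.0000)² = 0.14498.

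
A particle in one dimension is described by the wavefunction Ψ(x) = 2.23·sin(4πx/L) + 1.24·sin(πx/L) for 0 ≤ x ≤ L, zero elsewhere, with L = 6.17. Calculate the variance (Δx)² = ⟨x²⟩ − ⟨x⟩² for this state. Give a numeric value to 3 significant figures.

Compute ⟨x⟩ and ⟨x²⟩ separately, then (Δx)² = ⟨x²⟩ − ⟨x⟩².
On 0 ≤ x ≤ L (j ≠ l): ∫sin²(jπx/L) dx = L/2, ∫sin(jπx/L)·sin(lπx/L) dx = 0; diagonal moments ∫x·sin²(jπx/L) dx = L²/4, ∫x²·sin²(jπx/L) dx = L³·(1/6 − 1/(4j²π²)); cross terms ∫x·sin(jπx/L)·sin(lπx/L) dx = 0 for j + l even and −4jlL²/(π²(j² − l²)²) for j + l odd, ∫x²·sin(jπx/L)·sin(lπx/L) dx = (−1)^(j+l)·4jlL³/(π²(j² − l²)²); higher powers the same way via product-to-sum and parts.
Normalization: ∫|Ψ|² dx = 20.085.
⟨x⟩ = 3.0095 and ⟨x²⟩ = 11.676.
(Δx)² = 11.676 − (3.0095)² = 2.6192.

2.62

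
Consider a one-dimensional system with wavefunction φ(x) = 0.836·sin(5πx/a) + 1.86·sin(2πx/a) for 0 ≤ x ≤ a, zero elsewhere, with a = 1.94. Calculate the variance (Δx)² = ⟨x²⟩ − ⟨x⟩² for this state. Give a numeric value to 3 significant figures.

Compute ⟨x⟩ and ⟨x²⟩ separately, then (Δx)² = ⟨x²⟩ − ⟨x⟩².
On 0 ≤ x ≤ a (j ≠ l): ∫sin²(jπx/a) dx = a/2, ∫sin(jπx/a)·sin(lπx/a) dx = 0; diagonal moments ∫x·sin²(jπx/a) dx = a²/4, ∫x²·sin²(jπx/a) dx = a³·(1/6 − 1/(4j²π²)); cross terms ∫x·sin(jπx/a)·sin(lπx/a) dx = 0 for j + l even and −4jla²/(π²(j² − l²)²) for j + l odd, ∫x²·sin(jπx/a)·sin(lπx/a) dx = (−1)^(j+l)·4jla³/(π²(j² − l²)²); higher powers the same way via product-to-sum and parts.
Normalization: ∫|φ|² dx = 4.0337.
⟨x⟩ = 0.94333 and ⟨x²⟩ = 1.1619.
(Δx)² = 1.1619 − (0.94333)² = 0.27198.

0.272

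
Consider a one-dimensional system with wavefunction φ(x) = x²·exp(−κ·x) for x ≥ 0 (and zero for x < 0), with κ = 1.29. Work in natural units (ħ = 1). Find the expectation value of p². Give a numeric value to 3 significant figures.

0.555

p² φ = −ħ² d²φ/dx²; ⟨p²⟩ = −ħ² ∫ φ*·φ'' dx / ∫|φ|² dx.
Differentiate x²·exp(−κ·x) with the product rule; every integrand then reduces to terms xʲ·e^(−2κx) on [0, ∞), with ∫₀^∞ xʲ·e^(−2κx) dx = j!/(2κ)^(j+1).
State is unnormalized: ∫|φ|² dx = 0.20995, and ∫φ*·(−ħ² φ'') dx = 0.11646, so ⟨p²⟩ = 0.11646 / 0.20995.
⟨p²⟩ = 0.55470.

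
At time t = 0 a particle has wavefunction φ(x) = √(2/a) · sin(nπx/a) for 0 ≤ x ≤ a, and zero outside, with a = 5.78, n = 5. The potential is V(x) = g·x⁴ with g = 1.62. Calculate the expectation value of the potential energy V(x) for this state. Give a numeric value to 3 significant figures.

354.

⟨V⟩ = ∫ V(x)·|φ|² dx.
With sin²θ = (1 − cos2θ)/2 on 0 ≤ x ≤ a: ∫sin²(nπx/a) dx = a/2, ∫x·sin²(nπx/a) dx = a²/4, ∫x²·sin²(nπx/a) dx = a³·(1/6 − 1/(4n²π²)); higher powers xᵏ the same way, integrating xᵏ·cos(2nπx/a) by parts.
⟨V⟩ = 354.34.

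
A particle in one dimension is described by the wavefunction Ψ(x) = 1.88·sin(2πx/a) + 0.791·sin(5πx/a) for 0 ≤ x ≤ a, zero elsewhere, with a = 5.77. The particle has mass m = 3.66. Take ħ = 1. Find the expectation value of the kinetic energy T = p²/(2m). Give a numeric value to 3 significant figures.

T = −(ħ²/2m) d²/dx², so ⟨T⟩ = −(ħ²/2m) ∫ Ψ*·Ψ'' dx / ∫|Ψ|² dx; with m = 3.66.
d²/dx² sin(jπx/a) = −(jπ/a)²·sin(jπx/a); on 0 ≤ x ≤ a, ∫sin²(jπx/a) dx = a/2 and ∫sin(jπx/a)·sin(lπx/a) dx = 0 for j ≠ l, so only diagonal terms survive in ∫|Ψ|² and ∫Ψ·Ψ″; ∫Ψ·Ψ′ dx = [Ψ²/2] between the walls = 0.
State is unnormalized: ∫|Ψ|² dx = 12.002, and ∫Ψ*·(−ħ²/2m · Ψ'') dx = 3.4794, so ⟨T⟩ = 3.4794 / 12.002.
⟨T⟩ = 0.28990.

0.290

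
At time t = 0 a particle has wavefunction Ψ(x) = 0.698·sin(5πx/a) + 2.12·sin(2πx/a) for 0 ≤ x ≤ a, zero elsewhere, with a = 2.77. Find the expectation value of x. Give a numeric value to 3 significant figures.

⟨x⟩ = ∫ x·|Ψ|² dx / ∫|Ψ|² dx (integrals over the domain).
On 0 ≤ x ≤ a (j ≠ l): ∫sin²(jπx/a) dx = a/2, ∫sin(jπx/a)·sin(lπx/a) dx = 0; diagonal moments ∫x·sin²(jπx/a) dx = a²/4, ∫x²·sin²(jπx/a) dx = a³·(1/6 − 1/(4j²π²)); cross terms ∫x·sin(jπx/a)·sin(lπx/a) dx = 0 for j + l even and −4jla²/(π²(j² − l²)²) for j + l odd, ∫x²·sin(jπx/a)·sin(lπx/a) dx = (−1)^(j+l)·4jla³/(π²(j² − l²)²); higher powers the same way via product-to-sum and parts.
State is unnormalized: ∫|Ψ|² dx = 6.8995, and ∫Ψ*·x·Ψ dx = 9.3471, so ⟨x⟩ = 9.3471 / 6.8995.
⟨x⟩ = 1.3548.

1.35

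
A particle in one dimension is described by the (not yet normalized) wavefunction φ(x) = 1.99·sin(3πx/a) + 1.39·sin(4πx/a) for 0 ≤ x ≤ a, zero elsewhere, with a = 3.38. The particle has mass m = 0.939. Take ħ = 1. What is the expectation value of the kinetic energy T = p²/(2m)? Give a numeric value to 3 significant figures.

T = −(ħ²/2m) d²/dx², so ⟨T⟩ = −(ħ²/2m) ∫ φ*·φ'' dx / ∫|φ|² dx; with m = 0.939.
d²/dx² sin(jπx/a) = −(jπ/a)²·sin(jπx/a); on 0 ≤ x ≤ a, ∫sin²(jπx/a) dx = a/2 and ∫sin(jπx/a)·sin(lπx/a) dx = 0 for j ≠ l, so only diagonal terms survive in ∫|φ|² and ∫φ·φ″; ∫φ·φ′ dx = [φ²/2] between the walls = 0.
State is unnormalized: ∫|φ|² dx = 9.9578, and ∫φ*·(−ħ²/2m · φ'') dx = 51.741, so ⟨T⟩ = 51.741 / 9.9578.
⟨T⟩ = 5.1960.

5.20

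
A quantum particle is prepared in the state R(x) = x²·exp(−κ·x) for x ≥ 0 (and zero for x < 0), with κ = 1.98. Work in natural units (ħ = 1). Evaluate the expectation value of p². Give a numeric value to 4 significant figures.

1.307

p² R = −ħ² d²R/dx²; ⟨p²⟩ = −ħ² ∫ R*·R'' dx / ∫|R|² dx.
Differentiate x²·exp(−κ·x) with the product rule; every integrand then reduces to terms xʲ·e^(−2κx) on [0, ∞), with ∫₀^∞ xʲ·e^(−2κx) dx = j!/(2κ)^(j+1).
State is unnormalized: ∫|R|² dx = 0.024645, and ∫R*·(−ħ² R'') dx = 0.032207, so ⟨p²⟩ = 0.032207 / 0.024645.
⟨p²⟩ = 1.3068.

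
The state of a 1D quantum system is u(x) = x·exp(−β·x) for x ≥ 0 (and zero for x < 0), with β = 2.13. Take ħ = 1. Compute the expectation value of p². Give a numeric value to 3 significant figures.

4.54

p² u = −ħ² d²u/dx²; ⟨p²⟩ = −ħ² ∫ u*·u'' dx / ∫|u|² dx.
Differentiate x·exp(−β·x) with the product rule; every integrand then reduces to terms xʲ·e^(−2βx) on [0, ∞), with ∫₀^∞ xʲ·e^(−2βx) dx = j!/(2β)^(j+1).
State is unnormalized: ∫|u|² dx = 0.025870, and ∫u*·(−ħ² u'') dx = 0.11737, so ⟨p²⟩ = 0.11737 / 0.025870.
⟨p²⟩ = 4.5369.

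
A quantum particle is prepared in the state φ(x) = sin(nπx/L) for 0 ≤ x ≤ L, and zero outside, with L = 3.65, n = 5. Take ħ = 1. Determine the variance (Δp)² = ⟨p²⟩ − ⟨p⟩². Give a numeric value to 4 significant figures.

18.52

Compute ⟨p⟩ and ⟨p²⟩ separately; (Δp)² = ⟨p²⟩ − ⟨p⟩².
d/dx sin(nπx/L) = (nπ/L)·cos(nπx/L) and d²/dx² sin(nπx/L) = −(nπ/L)²·sin(nπx/L); on 0 ≤ x ≤ L, ∫sin²(nπx/L) dx = L/2 and ∫sin(nπx/L)·cos(nπx/L) dx = 0.
Normalization: ∫|φ|² dx = 1.8250.
⟨p⟩ = 0.0000 and ⟨p²⟩ = 18.521.
(Δp)² = 18.521 − (0.0000)² = 18.521.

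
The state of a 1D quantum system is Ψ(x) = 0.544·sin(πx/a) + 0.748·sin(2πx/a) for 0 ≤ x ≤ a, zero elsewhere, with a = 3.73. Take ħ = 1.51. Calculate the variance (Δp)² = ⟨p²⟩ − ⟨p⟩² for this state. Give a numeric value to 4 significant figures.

Compute ⟨p⟩ and ⟨p²⟩ separately; (Δp)² = ⟨p²⟩ − ⟨p⟩².
d²/dx² sin(jπx/a) = −(jπ/a)²·sin(jπx/a); on 0 ≤ x ≤ a, ∫sin²(jπx/a) dx = a/2 and ∫sin(jπx/a)·sin(lπx/a) dx = 0 for j ≠ l, so only diagonal terms survive in ∫|Ψ|² and ∫Ψ·Ψ″; ∫Ψ·Ψ′ dx = [Ψ²/2] between the walls = 0.
Normalization: ∫|Ψ|² dx = 1.5954.
⟨p⟩ = 0.0000 and ⟨p²⟩ = 4.7912.
(Δp)² = 4.7912 − (0.0000)² = 4.7912.

4.791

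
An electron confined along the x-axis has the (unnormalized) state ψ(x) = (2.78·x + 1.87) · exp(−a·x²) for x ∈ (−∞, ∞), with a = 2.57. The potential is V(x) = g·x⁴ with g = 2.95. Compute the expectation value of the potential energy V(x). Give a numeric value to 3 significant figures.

0.143

⟨V⟩ = ∫ V(x)·|ψ|² dx / ∫|ψ|² dx.
Expand each integrand as polynomial × e^(−2ax²) and use ∫x^(2j)·e^(−2ax²) dx = (2j−1)!!/(4a)^j · √(π/(2a)), odd powers → 0; here √(π/(2a)) = 0.78180.
State is unnormalized: ∫|ψ|² dx = 3.3216, and ∫ψ*·V(x)·ψ dx = 0.47505, so ⟨V⟩ = 0.47505 / 3.3216.
⟨V⟩ = 0.14302.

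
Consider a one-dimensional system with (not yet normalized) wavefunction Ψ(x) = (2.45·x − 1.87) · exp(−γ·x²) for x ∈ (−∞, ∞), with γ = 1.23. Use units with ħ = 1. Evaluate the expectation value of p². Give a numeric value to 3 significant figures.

1.87

p² Ψ = −ħ² d²Ψ/dx²; ⟨p²⟩ = −ħ² ∫ Ψ*·Ψ'' dx / ∫|Ψ|² dx.
Expand each integrand as polynomial × e^(−2γx²) and use ∫x^(2j)·e^(−2γx²) dx = (2j−1)!!/(4γ)^j · √(π/(2γ)), odd powers → 0; here √(π/(2γ)) = 1.1301. Differentiate with the product rule, d/dx e^(−γx²) = −2γx·e^(−γx²).
State is unnormalized: ∫|Ψ|² dx = 5.3305, and ∫Ψ*·(−ħ² Ψ'') dx = 9.9481, so ⟨p²⟩ = 9.9481 / 5.3305.
⟨p²⟩ = 1.8663.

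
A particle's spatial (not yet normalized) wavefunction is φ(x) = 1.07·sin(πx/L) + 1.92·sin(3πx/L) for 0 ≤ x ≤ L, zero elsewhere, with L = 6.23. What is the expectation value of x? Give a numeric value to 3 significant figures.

⟨x⟩ = ∫ x·|φ|² dx / ∫|φ|² dx (integrals over the domain).
On 0 ≤ x ≤ L (j ≠ l): ∫sin²(jπx/L) dx = L/2, ∫sin(jπx/L)·sin(lπx/L) dx = 0; diagonal moments ∫x·sin²(jπx/L) dx = L²/4, ∫x²·sin²(jπx/L) dx = L³·(1/6 − 1/(4j²π²)); cross terms ∫x·sin(jπx/L)·sin(lπx/L) dx = 0 for j + l even and −4jlL²/(π²(j² − l²)²) for j + l odd, ∫x²·sin(jπx/L)·sin(lπx/L) dx = (−1)^(j+l)·4jlL³/(π²(j² − l²)²); higher powers the same way via product-to-sum and parts.
State is unnormalized: ∫|φ|² dx = 15.049, and ∫φ*·x·φ dx = 46.879, so ⟨x⟩ = 46.879 / 15.049.
⟨x⟩ = 3.1150.

3.12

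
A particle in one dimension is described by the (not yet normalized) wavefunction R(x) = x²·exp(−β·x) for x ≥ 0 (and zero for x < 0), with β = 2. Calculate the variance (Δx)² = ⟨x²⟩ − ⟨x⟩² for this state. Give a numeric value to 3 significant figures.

0.313

Compute ⟨x⟩ and ⟨x²⟩ separately, then (Δx)² = ⟨x²⟩ − ⟨x⟩².
Every integrand reduces to terms xʲ·e^(−2βx) on [0, ∞); use ∫₀^∞ xʲ·e^(−2βx) dx = j!/(2β)^(j+1).
Normalization: ∫|R|² dx = 0.023438.
⟨x⟩ = 1.2500 and ⟨x²⟩ = 1.8750.
(Δx)² = 1.8750 − (1.2500)² = 0.31250.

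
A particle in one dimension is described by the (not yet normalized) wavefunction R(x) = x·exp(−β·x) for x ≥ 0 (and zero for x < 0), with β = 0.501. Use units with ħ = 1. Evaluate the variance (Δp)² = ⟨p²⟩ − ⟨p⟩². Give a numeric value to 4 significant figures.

0.2510

Compute ⟨p⟩ and ⟨p²⟩ separately; (Δp)² = ⟨p²⟩ − ⟨p⟩².
Differentiate x·exp(−β·x) with the product rule; every integrand then reduces to terms xʲ·e^(−2βx) on [0, ∞), with ∫₀^∞ xʲ·e^(−2βx) dx = j!/(2β)^(j+1).
Normalization: ∫|R|² dx = 1.9880.
⟨p⟩ = 0.0000 and ⟨p²⟩ = 0.25100.
(Δp)² = 0.25100 − (0.0000)² = 0.25100.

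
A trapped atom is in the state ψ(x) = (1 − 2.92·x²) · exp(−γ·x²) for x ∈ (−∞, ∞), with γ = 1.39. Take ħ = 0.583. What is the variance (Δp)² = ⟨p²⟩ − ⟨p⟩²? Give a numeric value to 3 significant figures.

2.42

Compute ⟨p⟩ and ⟨p²⟩ separately; (Δp)² = ⟨p²⟩ − ⟨p⟩².
Expand each integrand as polynomial × e^(−2γx²) and use ∫x^(2j)·e^(−2γx²) dx = (2j−1)!!/(4γ)^j · √(π/(2γ)), odd powers → 0; here √(π/(2γ)) = 1.0630. Differentiate with the product rule, d/dx e^(−γx²) = −2γx·e^(−γx²).
Normalization: ∫|ψ|² dx = 0.82607.
⟨p⟩ = 0.0000 and ⟨p²⟩ = 2.4204.
(Δp)² = 2.4204 − (0.0000)² = 2.4204.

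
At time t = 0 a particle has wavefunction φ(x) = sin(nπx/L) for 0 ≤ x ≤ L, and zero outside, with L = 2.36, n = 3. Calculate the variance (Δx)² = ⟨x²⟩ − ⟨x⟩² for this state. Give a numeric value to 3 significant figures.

0.433

Compute ⟨x⟩ and ⟨x²⟩ separately, then (Δx)² = ⟨x²⟩ − ⟨x⟩².
With sin²θ = (1 − cos2θ)/2 on 0 ≤ x ≤ L: ∫sin²(nπx/L) dx = L/2, ∫x·sin²(nπx/L) dx = L²/4, ∫x²·sin²(nπx/L) dx = L³·(1/6 − 1/(4n²π²)); higher powers xᵏ the same way, integrating xᵏ·cos(2nπx/L) by parts.
Normalization: ∫|φ|² dx = 1.1800.
⟨x⟩ = 1.1800 and ⟨x²⟩ = 1.8252.
(Δx)² = 1.8252 − (1.1800)² = 0.43278.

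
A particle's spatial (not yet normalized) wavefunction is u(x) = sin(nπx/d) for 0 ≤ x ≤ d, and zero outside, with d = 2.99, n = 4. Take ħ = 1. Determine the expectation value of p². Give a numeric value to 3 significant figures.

p² u = −ħ² d²u/dx²; ⟨p²⟩ = −ħ² ∫ u*·u'' dx / ∫|u|² dx.
d/dx sin(nπx/d) = (nπ/d)·cos(nπx/d) and d²/dx² sin(nπx/d) = −(nπ/d)²·sin(nπx/d); on 0 ≤ x ≤ d, ∫sin²(nπx/d) dx = d/2 and ∫sin(nπx/d)·cos(nπx/d) dx = 0.
State is unnormalized: ∫|u|² dx = 1.4950, and ∫u*·(−ħ² u'') dx = 26.407, so ⟨p²⟩ = 26.407 / 1.4950.
⟨p²⟩ = 17.664.

17.7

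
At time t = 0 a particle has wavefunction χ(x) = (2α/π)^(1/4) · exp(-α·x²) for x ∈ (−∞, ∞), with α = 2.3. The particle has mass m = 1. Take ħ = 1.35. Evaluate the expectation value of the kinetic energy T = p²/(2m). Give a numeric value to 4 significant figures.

2.096

T = −(ħ²/2m) d²/dx², so ⟨T⟩ = −(ħ²/2m) ∫ χ*·χ'' dx; with m = 1.
Gaussian moments: ∫x^(2j)·e^(−2αx²) dx = (2j−1)!!/(4α)^j · √(π/(2α)), odd powers integrate to 0; here √(π/(2α)) = 0.82641. Derivatives: d/dx e^(−αx²) = −2αx·e^(−αx²), d²/dx² e^(−αx²) = (4α²x² − 2α)·e^(−αx²).
⟨T⟩ = 2.0959.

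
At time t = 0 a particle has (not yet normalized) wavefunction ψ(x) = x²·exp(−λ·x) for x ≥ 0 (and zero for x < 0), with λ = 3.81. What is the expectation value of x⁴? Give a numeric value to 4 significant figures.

0.4983

⟨x⁴⟩ = ∫ x⁴·|ψ|² dx / ∫|ψ|² dx (integrals over the domain).
Every integrand reduces to terms xʲ·e^(−2λx) on [0, ∞); use ∫₀^∞ xʲ·e^(−2λx) dx = j!/(2λ)^(j+1).
State is unnormalized: ∫|ψ|² dx = 0.00093419, and ∫ψ*·x⁴·ψ dx = 0.00046551, so ⟨x⁴⟩ = 0.00046551 / 0.00093419.
⟨x⁴⟩ = 0.49830.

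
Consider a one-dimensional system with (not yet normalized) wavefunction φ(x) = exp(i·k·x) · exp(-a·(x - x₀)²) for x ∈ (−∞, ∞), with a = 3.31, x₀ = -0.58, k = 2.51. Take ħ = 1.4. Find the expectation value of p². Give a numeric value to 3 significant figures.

18.8

p² φ = −ħ² d²φ/dx²; ⟨p²⟩ = −ħ² ∫ φ*·φ'' dx / ∫|φ|² dx.
Gaussian moments (u = x − x₀): ∫u^(2j)·e^(−2au²) du = (2j−1)!!/(4a)^j · √(π/(2a)), odd powers integrate to 0; here √(π/(2a)) = 0.68888. Derivatives: φ′ = (ik − 2au)·φ, φ″ = ((ik − 2au)² − 2a)·φ; the odd-in-u pieces drop out.
State is unnormalized: ∫|φ|² dx = 0.68888, and ∫φ*·(−ħ² φ'') dx = 12.976, so ⟨p²⟩ = 12.976 / 0.68888.
⟨p²⟩ = 18.836.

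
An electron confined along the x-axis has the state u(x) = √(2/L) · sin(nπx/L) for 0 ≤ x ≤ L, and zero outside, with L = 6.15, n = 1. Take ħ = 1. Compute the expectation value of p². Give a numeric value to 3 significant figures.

0.261

p² u = −ħ² d²u/dx²; ⟨p²⟩ = −ħ² ∫ u*·u'' dx.
d/dx sin(nπx/L) = (nπ/L)·cos(nπx/L) and d²/dx² sin(nπx/L) = −(nπ/L)²·sin(nπx/L); on 0 ≤ x ≤ L, ∫sin²(nπx/L) dx = L/2 and ∫sin(nπx/L)·cos(nπx/L) dx = 0.
⟨p²⟩ = 0.26095.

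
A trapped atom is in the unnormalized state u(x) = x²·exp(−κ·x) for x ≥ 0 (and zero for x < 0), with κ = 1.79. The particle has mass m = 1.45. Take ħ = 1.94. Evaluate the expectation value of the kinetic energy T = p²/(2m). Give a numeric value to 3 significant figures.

T = −(ħ²/2m) d²/dx², so ⟨T⟩ = −(ħ²/2m) ∫ u*·u'' dx / ∫|u|² dx; with m = 1.45.
Differentiate x²·exp(−κ·x) with the product rule; every integrand then reduces to terms xʲ·e^(−2κx) on [0, ∞), with ∫₀^∞ xʲ·e^(−2κx) dx = j!/(2κ)^(j+1).
State is unnormalized: ∫|u|² dx = 0.040813, and ∫u*·(−ħ²/2m · u'') dx = 0.056570, so ⟨T⟩ = 0.056570 / 0.040813.
⟨T⟩ = 1.3861.

1.39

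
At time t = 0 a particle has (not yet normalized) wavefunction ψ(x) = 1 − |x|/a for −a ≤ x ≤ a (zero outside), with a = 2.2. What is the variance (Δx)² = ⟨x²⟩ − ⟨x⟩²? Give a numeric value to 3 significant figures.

Compute ⟨x⟩ and ⟨x²⟩ separately, then (Δx)² = ⟨x²⟩ − ⟨x⟩².
ψ is even, so ∫ over [−a, a] = 2∫₀ᵃ with ψ = 1 − x/a there: ∫₀ᵃ (1 − x/a)² dx = a/3, ∫₀ᵃ x²(1 − x/a)² dx = a³/30, ∫₀ᵃ x⁴(1 − x/a)² dx = a⁵/105.
Normalization: ∫|ψ|² dx = 1.4667.
⟨x⟩ = 0.0000 and ⟨x²⟩ = 0.48400.
(Δx)² = 0.48400 − (0.0000)² = 0.48400.

0.484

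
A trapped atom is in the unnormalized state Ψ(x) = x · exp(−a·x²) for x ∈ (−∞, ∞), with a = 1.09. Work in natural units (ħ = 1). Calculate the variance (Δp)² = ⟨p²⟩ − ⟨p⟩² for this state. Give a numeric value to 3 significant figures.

3.27

Compute ⟨p⟩ and ⟨p²⟩ separately; (Δp)² = ⟨p²⟩ − ⟨p⟩².
Expand each integrand as polynomial × e^(−2ax²) and use ∫x^(2j)·e^(−2ax²) dx = (2j−1)!!/(4a)^j · √(π/(2a)), odd powers → 0; here √(π/(2a)) = 1.2005. Differentiate with the product rule, d/dx e^(−ax²) = −2ax·e^(−ax²).
Normalization: ∫|Ψ|² dx = 0.27533.
⟨p⟩ = 0.0000 and ⟨p²⟩ = 3.2700.
(Δp)² = 3.2700 − (0.0000)² = 3.2700.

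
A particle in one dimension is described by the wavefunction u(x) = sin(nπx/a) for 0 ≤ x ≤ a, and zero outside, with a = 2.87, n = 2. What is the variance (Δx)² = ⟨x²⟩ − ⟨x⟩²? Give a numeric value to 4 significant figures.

Compute ⟨x⟩ and ⟨x²⟩ separately, then (Δx)² = ⟨x²⟩ − ⟨x⟩².
With sin²θ = (1 − cos2θ)/2 on 0 ≤ x ≤ a: ∫sin²(nπx/a) dx = a/2, ∫x·sin²(nπx/a) dx = a²/4, ∫x²·sin²(nπx/a) dx = a³·(1/6 − 1/(4n²π²)); higher powers xᵏ the same way, integrating xᵏ·cos(2nπx/a) by parts.
Normalization: ∫|u|² dx = 1.4350.
⟨x⟩ = 1.4350 and ⟨x²⟩ = 2.6413.
(Δx)² = 2.6413 − (1.4350)² = 0.58209.

0.5821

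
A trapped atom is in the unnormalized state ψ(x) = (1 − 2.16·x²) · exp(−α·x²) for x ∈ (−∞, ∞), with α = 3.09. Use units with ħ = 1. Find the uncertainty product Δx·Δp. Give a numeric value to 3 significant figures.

Δx = √(⟨x²⟩−⟨x⟩²), Δp = √(⟨p²⟩−⟨p⟩²).
Expand each integrand as polynomial × e^(−2αx²) and use ∫x^(2j)·e^(−2αx²) dx = (2j−1)!!/(4α)^j · √(π/(2α)), odd powers → 0; here √(π/(2α)) = 0.71299. Differentiate with the product rule, d/dx e^(−αx²) = −2αx·e^(−αx²).
Normalization: ∫|ψ|² dx = 0.52911.
⟨x⟩ = 0.0000, ⟨x²⟩ = 0.044651 ⇒ Δx = 0.21131.
⟨p⟩ = 0.0000, ⟨p²⟩ = 6.5093 ⇒ Δp = 2.5513.
Δx·Δp = 0.53912.

0.539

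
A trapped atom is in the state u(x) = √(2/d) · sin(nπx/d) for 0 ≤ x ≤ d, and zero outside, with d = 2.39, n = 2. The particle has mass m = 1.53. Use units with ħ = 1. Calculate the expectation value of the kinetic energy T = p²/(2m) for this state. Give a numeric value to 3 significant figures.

T = −(ħ²/2m) d²/dx², so ⟨T⟩ = −(ħ²/2m) ∫ u*·u'' dx; with m = 1.53.
d/dx sin(nπx/d) = (nπ/d)·cos(nπx/d) and d²/dx² sin(nπx/d) = −(nπ/d)²·sin(nπx/d); on 0 ≤ x ≤ d, ∫sin²(nπx/d) dx = d/2 and ∫sin(nπx/d)·cos(nπx/d) dx = 0.
⟨T⟩ = 2.2586.

2.26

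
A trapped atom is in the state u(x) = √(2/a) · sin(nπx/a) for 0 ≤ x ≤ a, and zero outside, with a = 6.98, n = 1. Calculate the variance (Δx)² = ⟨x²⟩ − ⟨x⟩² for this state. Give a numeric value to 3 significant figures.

1.59

Compute ⟨x⟩ and ⟨x²⟩ separately, then (Δx)² = ⟨x²⟩ − ⟨x⟩².
With sin²θ = (1 − cos2θ)/2 on 0 ≤ x ≤ a: ∫sin²(nπx/a) dx = a/2, ∫x·sin²(nπx/a) dx = a²/4, ∫x²·sin²(nπx/a) dx = a³·(1/6 − 1/(4n²π²)); higher powers xᵏ the same way, integrating xᵏ·cos(2nπx/a) by parts.
⟨x⟩ = 3.4900 and ⟨x²⟩ = 13.772.
(Δx)² = 13.772 − (3.4900)² = 1.5918.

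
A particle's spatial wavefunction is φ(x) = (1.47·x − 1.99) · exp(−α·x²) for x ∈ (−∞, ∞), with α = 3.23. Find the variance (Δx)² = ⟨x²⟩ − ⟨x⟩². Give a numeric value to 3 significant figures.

0.0716

Compute ⟨x⟩ and ⟨x²⟩ separately, then (Δx)² = ⟨x²⟩ − ⟨x⟩².
Expand each integrand as polynomial × e^(−2αx²) and use ∫x^(2j)·e^(−2αx²) dx = (2j−1)!!/(4α)^j · √(π/(2α)), odd powers → 0; here √(π/(2α)) = 0.69736.
Normalization: ∫|φ|² dx = 2.8783.
⟨x⟩ = -0.10972 and ⟨x²⟩ = 0.083672.
(Δx)² = 0.083672 − (-0.10972)² = 0.071635.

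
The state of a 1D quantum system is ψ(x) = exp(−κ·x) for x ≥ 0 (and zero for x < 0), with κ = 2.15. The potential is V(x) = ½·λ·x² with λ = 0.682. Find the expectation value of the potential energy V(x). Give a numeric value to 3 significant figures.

0.0369

⟨V⟩ = ∫ V(x)·|ψ|² dx / ∫|ψ|² dx.
Every integrand reduces to terms xʲ·e^(−2κx) on [0, ∞); use ∫₀^∞ xʲ·e^(−2κx) dx = j!/(2κ)^(j+1).
State is unnormalized: ∫|ψ|² dx = 0.23256, and ∫ψ*·V(x)·ψ dx = 0.0085779, so ⟨V⟩ = 0.0085779 / 0.23256.
⟨V⟩ = 0.036885.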